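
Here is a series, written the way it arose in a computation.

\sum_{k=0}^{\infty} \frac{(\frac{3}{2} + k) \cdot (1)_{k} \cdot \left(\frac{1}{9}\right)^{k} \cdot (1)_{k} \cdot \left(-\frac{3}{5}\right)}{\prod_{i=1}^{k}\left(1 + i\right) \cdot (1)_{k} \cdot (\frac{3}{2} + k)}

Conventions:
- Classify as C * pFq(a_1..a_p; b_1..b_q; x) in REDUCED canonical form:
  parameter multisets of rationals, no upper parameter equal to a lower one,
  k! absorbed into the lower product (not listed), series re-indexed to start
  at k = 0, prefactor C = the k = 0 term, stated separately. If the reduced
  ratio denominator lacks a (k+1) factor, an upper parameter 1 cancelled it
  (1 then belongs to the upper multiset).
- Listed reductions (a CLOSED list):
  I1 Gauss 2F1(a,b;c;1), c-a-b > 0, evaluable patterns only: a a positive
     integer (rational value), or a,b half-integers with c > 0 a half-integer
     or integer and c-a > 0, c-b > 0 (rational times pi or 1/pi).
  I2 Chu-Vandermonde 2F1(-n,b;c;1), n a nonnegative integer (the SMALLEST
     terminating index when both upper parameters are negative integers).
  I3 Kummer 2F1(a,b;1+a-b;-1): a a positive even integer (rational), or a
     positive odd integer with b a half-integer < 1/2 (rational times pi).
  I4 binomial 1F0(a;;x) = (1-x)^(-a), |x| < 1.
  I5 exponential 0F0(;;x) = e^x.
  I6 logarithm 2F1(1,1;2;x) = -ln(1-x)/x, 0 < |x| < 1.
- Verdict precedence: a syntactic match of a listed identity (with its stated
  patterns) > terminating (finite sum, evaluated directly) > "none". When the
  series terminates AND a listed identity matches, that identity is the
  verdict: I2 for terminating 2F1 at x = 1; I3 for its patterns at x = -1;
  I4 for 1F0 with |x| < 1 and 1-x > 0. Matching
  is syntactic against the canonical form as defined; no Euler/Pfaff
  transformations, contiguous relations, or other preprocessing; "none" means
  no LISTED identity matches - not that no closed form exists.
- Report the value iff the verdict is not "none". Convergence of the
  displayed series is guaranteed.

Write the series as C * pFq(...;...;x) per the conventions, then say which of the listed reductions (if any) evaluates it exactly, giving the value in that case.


Prefactor -\frac{3}{5}, argument \frac{1}{9}: 2F1 with upper {1, 1} over lower {2}. Verdict: the I6 logarithm reduction matches (the logarithm: parameters (1,1;2), x = \frac{1}{9}). Its exact value is \frac{27}{5} \cdot \ln\left(\frac{8}{9}\right).

The tell: x = \frac{1}{9} and the factor k + 3/2 cancels (top and bottom), leaving prefactor -3/5.
Consecutive-term ratio: r(k) = \frac{1}{9} * (k+1) (k+1) / [(k+2) (k+1)] - rational in k, leading ratio \frac{1}{9}; with t_0 = -\frac{3}{5}, classification follows.


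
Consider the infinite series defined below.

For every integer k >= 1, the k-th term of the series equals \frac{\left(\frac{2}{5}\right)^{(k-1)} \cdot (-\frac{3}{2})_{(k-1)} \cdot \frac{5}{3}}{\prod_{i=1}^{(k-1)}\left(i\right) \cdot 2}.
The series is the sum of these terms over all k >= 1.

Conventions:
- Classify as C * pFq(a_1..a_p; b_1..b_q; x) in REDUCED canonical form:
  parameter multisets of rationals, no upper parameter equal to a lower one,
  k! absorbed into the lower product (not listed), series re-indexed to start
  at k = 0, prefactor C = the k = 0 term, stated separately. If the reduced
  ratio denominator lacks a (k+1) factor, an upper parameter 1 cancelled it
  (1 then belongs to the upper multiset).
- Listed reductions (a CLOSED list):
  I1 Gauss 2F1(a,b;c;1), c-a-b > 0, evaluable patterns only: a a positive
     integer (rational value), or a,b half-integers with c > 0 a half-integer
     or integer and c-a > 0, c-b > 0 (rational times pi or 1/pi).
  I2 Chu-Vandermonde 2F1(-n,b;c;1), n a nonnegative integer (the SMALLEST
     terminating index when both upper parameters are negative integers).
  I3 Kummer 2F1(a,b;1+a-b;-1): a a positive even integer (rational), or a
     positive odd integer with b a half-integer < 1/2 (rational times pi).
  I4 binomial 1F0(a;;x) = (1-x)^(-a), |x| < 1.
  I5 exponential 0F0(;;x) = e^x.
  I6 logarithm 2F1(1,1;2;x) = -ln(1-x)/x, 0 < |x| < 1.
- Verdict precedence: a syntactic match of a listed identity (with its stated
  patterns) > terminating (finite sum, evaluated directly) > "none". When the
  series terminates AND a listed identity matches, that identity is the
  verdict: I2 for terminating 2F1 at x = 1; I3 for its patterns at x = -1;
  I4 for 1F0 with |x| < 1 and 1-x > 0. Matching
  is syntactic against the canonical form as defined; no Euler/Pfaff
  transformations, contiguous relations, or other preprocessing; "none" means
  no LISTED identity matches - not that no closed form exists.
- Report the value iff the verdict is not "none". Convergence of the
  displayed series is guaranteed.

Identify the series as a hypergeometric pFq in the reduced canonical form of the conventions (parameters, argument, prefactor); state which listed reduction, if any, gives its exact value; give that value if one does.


Prefactor \frac{5}{6}, argument \frac{2}{5}: 1F0 with upper {-\frac{3}{2}} over lower {-}. Verdict: binomial (I4) fires (the 1F0 binomial series: exponent 3/2, x = \frac{2}{5}). Exact value: \frac{5}{6} \cdot \left(\frac{3}{5}\right)^{\frac{3}{2}}.

Structural cue: t_0 = \frac{5}{6} here, and the constant factors (C = 5/6, x = 2/5) combine into one prefactor.
Step ratio: r(k) = \frac{2}{5} * (k-\frac{3}{2}) / [(k+1)] - poly over poly, x = \frac{2}{5} from leading terms; C = \frac{5}{6} at k = 0.


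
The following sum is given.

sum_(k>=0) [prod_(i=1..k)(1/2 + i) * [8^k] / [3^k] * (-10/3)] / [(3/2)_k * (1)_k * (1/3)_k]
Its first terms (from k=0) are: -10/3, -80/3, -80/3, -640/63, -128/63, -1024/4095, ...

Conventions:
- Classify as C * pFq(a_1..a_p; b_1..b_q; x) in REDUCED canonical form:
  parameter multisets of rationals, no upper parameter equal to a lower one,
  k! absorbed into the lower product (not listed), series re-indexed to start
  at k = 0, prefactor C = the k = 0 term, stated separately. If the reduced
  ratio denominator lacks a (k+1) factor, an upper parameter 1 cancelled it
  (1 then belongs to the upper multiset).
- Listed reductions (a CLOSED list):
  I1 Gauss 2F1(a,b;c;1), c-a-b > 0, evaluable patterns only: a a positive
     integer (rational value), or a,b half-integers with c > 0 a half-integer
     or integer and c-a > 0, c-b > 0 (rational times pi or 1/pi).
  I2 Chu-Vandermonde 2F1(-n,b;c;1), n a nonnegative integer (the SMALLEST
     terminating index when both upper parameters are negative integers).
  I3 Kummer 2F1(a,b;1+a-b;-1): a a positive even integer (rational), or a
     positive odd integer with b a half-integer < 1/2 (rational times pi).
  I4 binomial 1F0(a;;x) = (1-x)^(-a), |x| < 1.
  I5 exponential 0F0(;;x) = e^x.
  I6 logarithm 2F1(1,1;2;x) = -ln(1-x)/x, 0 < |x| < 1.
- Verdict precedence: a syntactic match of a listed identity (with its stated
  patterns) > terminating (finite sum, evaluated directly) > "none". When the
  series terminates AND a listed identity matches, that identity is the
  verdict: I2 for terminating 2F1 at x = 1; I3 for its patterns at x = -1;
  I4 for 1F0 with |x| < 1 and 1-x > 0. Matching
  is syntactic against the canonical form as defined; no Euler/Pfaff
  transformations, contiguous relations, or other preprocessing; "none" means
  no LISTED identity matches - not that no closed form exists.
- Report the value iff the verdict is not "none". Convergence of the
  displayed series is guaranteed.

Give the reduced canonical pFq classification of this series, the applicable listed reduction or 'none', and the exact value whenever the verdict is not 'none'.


Classification (C = -10/3): 0F1 with upper {-}, lower {1/3}, argument x = 8/3. Verdict: none - at argument 8/3 the multisets {-} ; {1/3} match no listed identity.

The tell: from the first term -10/3: the running product (prefactor -10/3) telescopes to a rising factorial.
Ratio: r(k) = (8/3) * 1 / [(k+1/3) (k+1)] - rational in k. x = (8/3); t_0 = -10/3; negate the roots.


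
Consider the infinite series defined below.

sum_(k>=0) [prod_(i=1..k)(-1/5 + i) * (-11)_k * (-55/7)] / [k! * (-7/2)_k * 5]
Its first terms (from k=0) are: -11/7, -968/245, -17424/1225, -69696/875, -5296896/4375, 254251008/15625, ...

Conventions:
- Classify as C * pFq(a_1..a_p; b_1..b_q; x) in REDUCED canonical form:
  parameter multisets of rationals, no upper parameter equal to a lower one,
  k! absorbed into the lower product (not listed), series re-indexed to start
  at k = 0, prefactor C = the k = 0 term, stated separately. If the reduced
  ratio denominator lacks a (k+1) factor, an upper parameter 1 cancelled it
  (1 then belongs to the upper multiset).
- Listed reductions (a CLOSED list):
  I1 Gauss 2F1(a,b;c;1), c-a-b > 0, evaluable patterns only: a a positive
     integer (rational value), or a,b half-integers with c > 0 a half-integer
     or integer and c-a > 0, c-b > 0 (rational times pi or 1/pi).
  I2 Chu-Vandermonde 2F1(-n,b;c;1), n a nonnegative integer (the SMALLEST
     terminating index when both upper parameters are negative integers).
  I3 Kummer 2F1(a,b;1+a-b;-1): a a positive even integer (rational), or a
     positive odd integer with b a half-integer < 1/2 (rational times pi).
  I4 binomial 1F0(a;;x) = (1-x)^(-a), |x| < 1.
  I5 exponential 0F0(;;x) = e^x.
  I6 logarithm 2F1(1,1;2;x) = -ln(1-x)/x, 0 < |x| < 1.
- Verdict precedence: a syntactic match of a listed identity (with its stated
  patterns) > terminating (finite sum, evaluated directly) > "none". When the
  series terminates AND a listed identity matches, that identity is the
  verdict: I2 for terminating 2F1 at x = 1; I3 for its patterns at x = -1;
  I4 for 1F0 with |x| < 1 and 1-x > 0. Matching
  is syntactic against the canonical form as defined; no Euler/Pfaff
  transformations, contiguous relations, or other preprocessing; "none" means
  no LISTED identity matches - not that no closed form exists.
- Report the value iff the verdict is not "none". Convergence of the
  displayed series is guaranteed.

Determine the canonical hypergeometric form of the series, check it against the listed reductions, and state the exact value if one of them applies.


Classification (C = -11/7): 2F1 with upper {-11, 4/5}, lower {-7/2}, argument x = 1. Verdict: Chu-Vandermonde (I2) matches (terminating 2F1 at x = 1 with n = 11, b = 4/5, c = -7/2). Its exact value is 54996314967/59814453125.

Structural cue: x = 1 and the running product (prefactor -11/7) telescopes to a rising factorial.
Adjacent-term ratio: r(k) = 1 * (k-11) (k+4/5) / [(k-7/2) (k+1)] - rational in k, leading ratio 1; with t_0 = -11/7, classification follows.


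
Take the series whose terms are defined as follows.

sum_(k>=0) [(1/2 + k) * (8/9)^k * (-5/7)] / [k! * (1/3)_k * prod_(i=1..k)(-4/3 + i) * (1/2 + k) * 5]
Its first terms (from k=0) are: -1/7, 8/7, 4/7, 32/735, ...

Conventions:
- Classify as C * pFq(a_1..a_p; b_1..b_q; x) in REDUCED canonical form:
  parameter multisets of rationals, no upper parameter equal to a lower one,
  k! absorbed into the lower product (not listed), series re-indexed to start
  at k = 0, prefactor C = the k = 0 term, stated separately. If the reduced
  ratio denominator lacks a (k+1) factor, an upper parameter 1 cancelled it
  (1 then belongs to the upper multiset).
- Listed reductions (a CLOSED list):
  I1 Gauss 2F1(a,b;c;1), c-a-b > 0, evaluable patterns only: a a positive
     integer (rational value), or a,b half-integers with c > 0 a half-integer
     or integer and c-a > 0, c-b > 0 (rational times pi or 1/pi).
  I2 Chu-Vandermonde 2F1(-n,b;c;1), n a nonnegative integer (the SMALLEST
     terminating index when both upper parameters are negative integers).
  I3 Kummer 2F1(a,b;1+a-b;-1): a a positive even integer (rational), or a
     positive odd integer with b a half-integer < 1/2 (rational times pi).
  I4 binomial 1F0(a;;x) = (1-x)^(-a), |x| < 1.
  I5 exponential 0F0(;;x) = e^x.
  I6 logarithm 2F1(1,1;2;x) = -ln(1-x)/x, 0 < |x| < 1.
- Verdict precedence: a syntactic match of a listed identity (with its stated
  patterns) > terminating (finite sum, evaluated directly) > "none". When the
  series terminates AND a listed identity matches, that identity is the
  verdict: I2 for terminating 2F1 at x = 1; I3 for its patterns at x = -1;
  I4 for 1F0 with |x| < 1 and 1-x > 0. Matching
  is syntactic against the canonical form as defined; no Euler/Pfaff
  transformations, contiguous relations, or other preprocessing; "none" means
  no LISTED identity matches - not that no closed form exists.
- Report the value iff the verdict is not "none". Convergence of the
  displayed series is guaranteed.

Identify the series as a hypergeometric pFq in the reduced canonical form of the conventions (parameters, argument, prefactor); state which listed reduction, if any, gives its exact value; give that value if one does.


This is -1/7 * 0F2(-; -1/3, 1/3; 8/9) in reduced canonical form. Verdict: none. No listed pattern accepts 0F2(-; -1/3, 1/3; 8/9).

Key step: t_0 = -1/7 here, and the factor k + 1/2 cancels (top and bottom), leaving C = -1/7.
Consecutive-term ratio: r(k) = (8/9) * 1 / [(k-1/3) (k+1/3) (k+1)] - poly over poly, x = (8/9) from leading terms; C = -1/7 at k = 0.


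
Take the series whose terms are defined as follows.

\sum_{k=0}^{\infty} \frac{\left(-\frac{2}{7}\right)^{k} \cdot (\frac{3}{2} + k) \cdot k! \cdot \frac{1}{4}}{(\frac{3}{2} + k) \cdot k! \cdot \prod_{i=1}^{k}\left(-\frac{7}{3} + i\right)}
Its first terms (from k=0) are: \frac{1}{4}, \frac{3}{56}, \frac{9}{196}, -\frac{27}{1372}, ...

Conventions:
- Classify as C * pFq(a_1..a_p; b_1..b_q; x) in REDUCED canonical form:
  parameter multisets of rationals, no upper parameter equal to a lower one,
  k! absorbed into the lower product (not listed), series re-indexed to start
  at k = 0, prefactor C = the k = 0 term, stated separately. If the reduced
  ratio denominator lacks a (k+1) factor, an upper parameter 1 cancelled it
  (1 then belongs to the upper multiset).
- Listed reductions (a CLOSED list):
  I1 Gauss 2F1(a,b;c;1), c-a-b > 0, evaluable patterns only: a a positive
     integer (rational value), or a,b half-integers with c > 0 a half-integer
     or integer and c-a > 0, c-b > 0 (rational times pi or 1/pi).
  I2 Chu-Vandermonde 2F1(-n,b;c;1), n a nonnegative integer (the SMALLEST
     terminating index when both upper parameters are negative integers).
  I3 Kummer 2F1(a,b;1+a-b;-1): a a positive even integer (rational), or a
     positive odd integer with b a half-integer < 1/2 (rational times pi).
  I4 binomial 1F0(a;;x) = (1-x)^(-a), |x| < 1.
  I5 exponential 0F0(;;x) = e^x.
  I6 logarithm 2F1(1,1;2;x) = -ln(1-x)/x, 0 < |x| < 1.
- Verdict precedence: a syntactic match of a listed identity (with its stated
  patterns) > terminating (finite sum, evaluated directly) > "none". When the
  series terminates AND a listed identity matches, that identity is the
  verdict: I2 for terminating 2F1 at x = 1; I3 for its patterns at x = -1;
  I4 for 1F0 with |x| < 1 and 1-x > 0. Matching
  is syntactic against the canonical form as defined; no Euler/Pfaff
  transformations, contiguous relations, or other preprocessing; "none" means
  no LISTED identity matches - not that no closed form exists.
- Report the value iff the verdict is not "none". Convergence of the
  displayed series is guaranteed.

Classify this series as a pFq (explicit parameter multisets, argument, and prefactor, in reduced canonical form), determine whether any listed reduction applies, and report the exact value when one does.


The tell: from the first term \frac{1}{4}: the lower running product (C = 1/4, x = -2/7) is a rising factorial.
Adjacent-term ratio: r(k) = -\frac{2}{7} * (k+1) / [(k-\frac{4}{3}) (k+1)] - rational; roots negated = parameters, x = -\frac{2}{7}, C = \frac{1}{4}.

Reduced: x = -\frac{2}{7}, 1F1, upper = {1}, lower = {-\frac{4}{3}}, C = \frac{1}{4}. Verdict: none - this 1F1 at x = -\frac{2}{7} matches no listed pattern, and upper {1} holds no stopper.


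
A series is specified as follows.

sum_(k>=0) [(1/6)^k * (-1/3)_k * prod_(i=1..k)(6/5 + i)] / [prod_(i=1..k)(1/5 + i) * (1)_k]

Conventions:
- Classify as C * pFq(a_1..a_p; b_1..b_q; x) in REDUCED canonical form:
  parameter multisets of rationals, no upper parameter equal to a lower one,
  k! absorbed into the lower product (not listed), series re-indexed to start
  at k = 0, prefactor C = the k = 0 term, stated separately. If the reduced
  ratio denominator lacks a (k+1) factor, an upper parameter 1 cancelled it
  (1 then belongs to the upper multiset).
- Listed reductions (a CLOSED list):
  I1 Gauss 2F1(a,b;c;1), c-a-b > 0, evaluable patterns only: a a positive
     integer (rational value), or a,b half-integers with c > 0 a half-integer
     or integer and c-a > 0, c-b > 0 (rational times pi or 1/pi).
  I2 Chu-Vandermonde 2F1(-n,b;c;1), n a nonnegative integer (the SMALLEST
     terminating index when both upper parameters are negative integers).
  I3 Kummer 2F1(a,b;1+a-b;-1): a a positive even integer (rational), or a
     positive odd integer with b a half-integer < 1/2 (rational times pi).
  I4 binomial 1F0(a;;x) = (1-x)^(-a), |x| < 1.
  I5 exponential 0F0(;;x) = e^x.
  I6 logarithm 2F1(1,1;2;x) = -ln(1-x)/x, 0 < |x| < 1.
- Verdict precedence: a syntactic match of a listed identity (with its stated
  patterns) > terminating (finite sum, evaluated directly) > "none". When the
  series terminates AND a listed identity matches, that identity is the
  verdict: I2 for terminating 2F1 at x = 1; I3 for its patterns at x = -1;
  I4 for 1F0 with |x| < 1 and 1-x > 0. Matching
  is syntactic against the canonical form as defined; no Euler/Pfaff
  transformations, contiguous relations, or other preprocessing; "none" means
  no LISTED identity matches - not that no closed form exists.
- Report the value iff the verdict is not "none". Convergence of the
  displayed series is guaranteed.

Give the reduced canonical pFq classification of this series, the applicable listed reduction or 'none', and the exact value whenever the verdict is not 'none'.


Canonical form: C = 1 times 2F1 with upper {-1/3, 11/5}, lower {6/5}, x = 1/6. Verdict: none - this 2F1 at x = 1/6 matches no listed pattern, and upper {-1/3, 11/5} holds no stopper.

Structural cue: t_0 being 1, (1)_k (prefactor 1) is k! itself.
Term ratio: r(k) = (1/6) * (k-1/3) (k+11/5) / [(k+6/5) (k+1)] - rational; roots negated = parameters, x = (1/6), C = 1.


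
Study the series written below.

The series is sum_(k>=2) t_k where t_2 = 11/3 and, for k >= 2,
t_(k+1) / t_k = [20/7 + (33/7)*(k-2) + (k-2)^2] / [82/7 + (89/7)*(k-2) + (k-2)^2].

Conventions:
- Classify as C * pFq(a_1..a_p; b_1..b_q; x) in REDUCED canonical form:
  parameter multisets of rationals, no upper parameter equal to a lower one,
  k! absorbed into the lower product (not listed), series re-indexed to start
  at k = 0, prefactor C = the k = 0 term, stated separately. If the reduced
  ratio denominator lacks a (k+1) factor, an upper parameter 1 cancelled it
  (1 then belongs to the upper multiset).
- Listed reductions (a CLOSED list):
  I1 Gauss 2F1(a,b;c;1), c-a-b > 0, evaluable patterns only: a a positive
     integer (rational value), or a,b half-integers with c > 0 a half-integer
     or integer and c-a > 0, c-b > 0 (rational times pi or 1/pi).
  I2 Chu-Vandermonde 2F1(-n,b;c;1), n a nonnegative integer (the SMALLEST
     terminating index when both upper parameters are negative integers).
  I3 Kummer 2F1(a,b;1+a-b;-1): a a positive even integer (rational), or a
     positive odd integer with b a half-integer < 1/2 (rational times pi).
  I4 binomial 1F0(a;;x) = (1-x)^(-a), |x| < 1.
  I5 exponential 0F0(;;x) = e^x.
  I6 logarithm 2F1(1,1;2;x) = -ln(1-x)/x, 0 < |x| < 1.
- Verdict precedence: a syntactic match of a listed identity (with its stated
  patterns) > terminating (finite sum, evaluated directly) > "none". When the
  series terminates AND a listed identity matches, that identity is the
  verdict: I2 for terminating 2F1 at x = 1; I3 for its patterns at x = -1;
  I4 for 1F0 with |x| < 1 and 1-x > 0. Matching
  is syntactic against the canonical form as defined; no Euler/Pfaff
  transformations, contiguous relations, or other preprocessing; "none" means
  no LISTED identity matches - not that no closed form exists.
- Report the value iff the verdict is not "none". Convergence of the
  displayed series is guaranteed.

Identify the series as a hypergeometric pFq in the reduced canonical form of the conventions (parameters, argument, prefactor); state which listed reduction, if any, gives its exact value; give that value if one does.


At argument 1: a 2F1 with upper {5/7, 4}, lower {82/7}, scaled by C = 11/3. Verdict: Gauss's theorem (I1) applies (x = 1: the Gamma ratio telescopes since c-a-b = 7 > 0 and a = 4 in Z>0). Value: 171105/33614.

Key step: with t_0 = 11/3, factor the ratio over Q (C = 11/3, x = 1): negated roots = parameters.
Ratio: r(k) = 1 * (k+5/7) (k+4) / [(k+82/7) (k+1)] - rational; roots negated = parameters, x = 1, C = 11/3.


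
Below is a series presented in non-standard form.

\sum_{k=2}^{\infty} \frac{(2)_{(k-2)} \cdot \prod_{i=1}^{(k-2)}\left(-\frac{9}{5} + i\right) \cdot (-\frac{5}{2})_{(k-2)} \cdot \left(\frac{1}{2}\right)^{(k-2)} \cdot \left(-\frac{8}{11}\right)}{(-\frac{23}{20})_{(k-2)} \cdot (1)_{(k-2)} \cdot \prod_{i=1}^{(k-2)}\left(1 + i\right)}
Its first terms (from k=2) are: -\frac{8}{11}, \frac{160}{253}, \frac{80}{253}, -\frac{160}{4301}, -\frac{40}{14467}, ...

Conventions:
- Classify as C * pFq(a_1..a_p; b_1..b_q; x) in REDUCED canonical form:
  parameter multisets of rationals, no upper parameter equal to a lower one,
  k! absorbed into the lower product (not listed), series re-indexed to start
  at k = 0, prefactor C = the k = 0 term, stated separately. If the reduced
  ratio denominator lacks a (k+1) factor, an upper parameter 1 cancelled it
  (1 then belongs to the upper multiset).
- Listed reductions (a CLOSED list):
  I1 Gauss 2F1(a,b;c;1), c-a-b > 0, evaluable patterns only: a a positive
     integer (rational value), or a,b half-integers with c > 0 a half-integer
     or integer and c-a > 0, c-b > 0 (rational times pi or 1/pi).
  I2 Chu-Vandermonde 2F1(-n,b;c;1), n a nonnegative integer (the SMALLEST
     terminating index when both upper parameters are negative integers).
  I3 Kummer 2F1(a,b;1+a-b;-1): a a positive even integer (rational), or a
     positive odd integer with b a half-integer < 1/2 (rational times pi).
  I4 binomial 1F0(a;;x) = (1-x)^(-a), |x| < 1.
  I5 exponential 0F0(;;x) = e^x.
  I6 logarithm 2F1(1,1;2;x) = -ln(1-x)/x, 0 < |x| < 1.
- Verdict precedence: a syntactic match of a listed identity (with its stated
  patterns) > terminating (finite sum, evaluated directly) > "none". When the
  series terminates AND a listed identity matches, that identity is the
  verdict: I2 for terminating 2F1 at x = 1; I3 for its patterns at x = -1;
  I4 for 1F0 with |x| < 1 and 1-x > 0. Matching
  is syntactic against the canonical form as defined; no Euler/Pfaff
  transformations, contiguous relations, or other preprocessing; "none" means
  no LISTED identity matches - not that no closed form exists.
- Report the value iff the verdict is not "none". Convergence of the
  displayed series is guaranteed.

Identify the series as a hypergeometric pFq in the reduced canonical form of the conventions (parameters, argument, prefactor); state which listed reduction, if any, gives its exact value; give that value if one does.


Reduced: x = \frac{1}{2}, 2F1, upper = {-\frac{5}{2}, -\frac{4}{5}}, lower = {-\frac{23}{20}}, C = -\frac{8}{11}. Verdict: none. No listed pattern accepts 2F1(-\frac{5}{2}, -\frac{4}{5}; -\frac{23}{20}; \frac{1}{2}).

Key step: t_0 = -\frac{8}{11} here, and the running product (C = -8/11, x = 1/2) telescopes to a rising factorial.
Ratio: r(k) = \frac{1}{2} * (k-\frac{5}{2}) (k-\frac{4}{5}) / [(k-\frac{23}{20}) (k+1)] - rational in k, leading ratio \frac{1}{2}; with t_0 = -\frac{8}{11}, classification follows.


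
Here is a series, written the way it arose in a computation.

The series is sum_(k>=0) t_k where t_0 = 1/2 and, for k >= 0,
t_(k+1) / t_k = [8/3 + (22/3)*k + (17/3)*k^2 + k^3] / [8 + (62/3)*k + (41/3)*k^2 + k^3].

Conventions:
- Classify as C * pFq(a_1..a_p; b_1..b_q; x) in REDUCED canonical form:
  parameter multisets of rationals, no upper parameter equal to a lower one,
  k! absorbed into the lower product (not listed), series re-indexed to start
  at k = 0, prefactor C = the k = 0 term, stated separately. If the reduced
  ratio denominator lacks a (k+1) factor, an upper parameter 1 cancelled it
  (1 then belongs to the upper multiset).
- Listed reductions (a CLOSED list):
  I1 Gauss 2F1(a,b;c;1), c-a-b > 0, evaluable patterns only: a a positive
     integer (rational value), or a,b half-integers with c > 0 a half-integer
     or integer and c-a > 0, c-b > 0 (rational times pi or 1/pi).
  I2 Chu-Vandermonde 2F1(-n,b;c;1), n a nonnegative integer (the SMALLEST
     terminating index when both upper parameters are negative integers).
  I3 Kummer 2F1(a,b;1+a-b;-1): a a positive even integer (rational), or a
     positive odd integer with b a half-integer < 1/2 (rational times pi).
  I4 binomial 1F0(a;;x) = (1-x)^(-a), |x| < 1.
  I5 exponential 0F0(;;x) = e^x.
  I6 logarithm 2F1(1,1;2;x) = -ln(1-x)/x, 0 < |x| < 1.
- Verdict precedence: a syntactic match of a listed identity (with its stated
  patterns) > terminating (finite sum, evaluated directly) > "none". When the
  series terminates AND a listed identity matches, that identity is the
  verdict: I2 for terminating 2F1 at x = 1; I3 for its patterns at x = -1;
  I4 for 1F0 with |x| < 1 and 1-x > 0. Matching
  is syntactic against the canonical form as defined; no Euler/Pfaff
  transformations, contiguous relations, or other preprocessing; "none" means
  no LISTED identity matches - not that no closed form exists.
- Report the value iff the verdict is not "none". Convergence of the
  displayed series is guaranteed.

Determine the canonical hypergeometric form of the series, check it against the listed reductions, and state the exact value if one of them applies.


x = 1 here; the reduced form reads 2F1, upper {1, 4}, lower {12}, C = 1/2. Verdict (x = 1): Gauss (I1, integer-parameter pattern) applies (x = 1: the Gamma ratio telescopes since c-a-b = 7 > 0 and a = 1 in Z>0). Sum: 11/14.

Key observation: with t_0 = 1/2, factor the ratio over Q (prefactor 1/2): negated roots = parameters.
Step ratio: r(k) = 1 * (k+1) (k+4) / [(k+12) (k+1)] - rational in k, leading ratio 1; with t_0 = 1/2, classification follows.


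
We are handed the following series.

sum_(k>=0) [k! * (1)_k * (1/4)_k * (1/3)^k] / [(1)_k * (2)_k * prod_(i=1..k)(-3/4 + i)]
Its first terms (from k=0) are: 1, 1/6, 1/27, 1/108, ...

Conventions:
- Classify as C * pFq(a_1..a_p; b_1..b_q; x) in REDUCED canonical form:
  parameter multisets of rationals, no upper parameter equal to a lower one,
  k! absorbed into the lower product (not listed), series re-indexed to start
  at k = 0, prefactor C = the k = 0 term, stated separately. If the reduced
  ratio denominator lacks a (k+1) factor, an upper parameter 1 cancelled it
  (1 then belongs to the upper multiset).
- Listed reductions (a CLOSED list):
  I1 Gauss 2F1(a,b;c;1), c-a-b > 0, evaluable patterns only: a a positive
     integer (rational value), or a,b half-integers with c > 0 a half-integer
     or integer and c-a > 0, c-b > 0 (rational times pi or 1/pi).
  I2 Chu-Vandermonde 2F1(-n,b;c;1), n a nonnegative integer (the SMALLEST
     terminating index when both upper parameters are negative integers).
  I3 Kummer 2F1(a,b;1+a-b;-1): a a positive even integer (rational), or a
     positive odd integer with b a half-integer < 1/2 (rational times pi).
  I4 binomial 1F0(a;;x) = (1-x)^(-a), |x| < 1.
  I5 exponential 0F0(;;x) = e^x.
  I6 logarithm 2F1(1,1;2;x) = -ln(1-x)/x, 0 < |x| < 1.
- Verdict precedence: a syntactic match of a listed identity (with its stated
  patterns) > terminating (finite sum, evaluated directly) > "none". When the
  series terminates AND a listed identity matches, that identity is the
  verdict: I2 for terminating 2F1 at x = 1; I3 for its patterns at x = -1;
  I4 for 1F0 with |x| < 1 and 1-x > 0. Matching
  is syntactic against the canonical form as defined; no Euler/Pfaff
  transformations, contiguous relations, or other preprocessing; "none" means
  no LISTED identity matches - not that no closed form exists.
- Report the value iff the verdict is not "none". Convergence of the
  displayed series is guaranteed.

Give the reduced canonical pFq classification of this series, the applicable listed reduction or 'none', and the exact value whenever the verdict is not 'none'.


x = 1/3 here; the reduced form reads 2F1, upper {1, 1}, lower {2}, C = 1. Verdict: this is logarithm (I6) (the logarithm: parameters (1,1;2), x = 1/3). Exact value: (-3) * ln(2/3).

Key observation: x = (1/3) and the factorial ratio (C = 1) (k+a-1)!/(a-1)! is a rising factorial (a)_k.
Ratio: r(k) = (1/3) * (k+1) (k+1) / [(k+2) (k+1)] - rational in k. x = (1/3); t_0 = 1; negate the roots.


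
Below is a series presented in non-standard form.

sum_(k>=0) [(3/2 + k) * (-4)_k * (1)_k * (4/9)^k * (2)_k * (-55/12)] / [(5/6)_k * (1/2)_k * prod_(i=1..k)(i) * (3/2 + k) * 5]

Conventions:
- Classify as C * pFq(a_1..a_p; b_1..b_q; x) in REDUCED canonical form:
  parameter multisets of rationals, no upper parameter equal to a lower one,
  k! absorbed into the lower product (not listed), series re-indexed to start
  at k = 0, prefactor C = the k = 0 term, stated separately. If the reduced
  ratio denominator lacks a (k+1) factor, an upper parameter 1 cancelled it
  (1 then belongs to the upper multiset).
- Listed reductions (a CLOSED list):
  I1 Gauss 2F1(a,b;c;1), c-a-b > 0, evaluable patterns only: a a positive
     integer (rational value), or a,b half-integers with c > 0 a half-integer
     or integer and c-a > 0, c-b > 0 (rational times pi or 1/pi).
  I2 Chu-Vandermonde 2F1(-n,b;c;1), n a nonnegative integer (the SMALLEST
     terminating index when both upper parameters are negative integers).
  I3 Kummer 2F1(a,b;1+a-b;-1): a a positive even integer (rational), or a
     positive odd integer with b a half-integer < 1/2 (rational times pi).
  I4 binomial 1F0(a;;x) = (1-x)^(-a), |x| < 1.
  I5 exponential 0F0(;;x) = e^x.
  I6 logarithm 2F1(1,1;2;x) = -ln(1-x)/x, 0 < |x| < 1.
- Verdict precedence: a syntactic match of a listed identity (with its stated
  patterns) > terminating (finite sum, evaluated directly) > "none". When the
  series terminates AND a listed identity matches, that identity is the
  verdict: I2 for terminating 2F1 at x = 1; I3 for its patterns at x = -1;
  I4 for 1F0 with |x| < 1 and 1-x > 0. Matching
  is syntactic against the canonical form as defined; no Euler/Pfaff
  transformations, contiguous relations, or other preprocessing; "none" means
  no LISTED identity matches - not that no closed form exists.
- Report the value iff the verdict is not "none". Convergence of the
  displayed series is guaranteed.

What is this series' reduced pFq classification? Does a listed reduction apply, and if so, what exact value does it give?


This is -11/12 * 3F2(-4, 1, 2; 1/2, 5/6; 4/9) in reduced canonical form. Verdict: terminating - upper -4 stops the sum at k = 4; the 5 terms are added exactly. Value: 6496207/22169700.

First insight: x = (4/9) and the product of the first k integers (prefactor -11/12) is k!.
Adjacent-term ratio: r(k) = (4/9) * (k-4) (k+1) (k+2) / [(k+1/2) (k+5/6) (k+1)] - poly over poly, x = (4/9) from leading terms; C = -11/12 at k = 0.


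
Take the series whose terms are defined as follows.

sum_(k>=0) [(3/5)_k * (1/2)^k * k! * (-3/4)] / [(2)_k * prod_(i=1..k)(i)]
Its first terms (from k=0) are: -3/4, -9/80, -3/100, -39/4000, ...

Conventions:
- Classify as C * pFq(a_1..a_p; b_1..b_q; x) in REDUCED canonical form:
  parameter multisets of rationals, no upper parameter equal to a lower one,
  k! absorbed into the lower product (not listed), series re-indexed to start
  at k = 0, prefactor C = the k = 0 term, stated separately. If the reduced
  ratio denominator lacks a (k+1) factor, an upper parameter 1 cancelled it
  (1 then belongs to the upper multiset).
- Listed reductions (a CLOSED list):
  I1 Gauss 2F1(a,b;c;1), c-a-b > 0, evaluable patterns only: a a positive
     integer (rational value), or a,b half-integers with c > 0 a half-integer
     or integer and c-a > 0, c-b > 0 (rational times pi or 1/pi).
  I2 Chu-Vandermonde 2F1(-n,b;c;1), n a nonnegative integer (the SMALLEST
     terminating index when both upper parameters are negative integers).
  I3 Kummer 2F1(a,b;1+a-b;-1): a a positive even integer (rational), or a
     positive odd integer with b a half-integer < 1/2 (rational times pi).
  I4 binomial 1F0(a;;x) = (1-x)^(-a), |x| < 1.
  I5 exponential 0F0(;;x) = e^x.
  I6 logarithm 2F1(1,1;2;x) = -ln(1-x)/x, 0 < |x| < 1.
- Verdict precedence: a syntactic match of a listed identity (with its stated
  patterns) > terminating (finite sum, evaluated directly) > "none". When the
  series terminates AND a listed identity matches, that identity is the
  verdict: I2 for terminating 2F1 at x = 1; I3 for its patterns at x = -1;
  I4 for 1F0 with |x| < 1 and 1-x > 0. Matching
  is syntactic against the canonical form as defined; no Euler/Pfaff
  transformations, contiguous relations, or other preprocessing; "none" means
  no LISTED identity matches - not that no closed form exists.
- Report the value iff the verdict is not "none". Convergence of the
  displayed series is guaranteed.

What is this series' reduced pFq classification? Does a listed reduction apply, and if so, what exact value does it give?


First insight: from the first term -3/4: the product of the first k integers (C = -3/4, x = 1/2) is k!.
Ratio: r(k) = (1/2) * (k+3/5) (k+1) / [(k+2) (k+1)] - rational in k. x = (1/2); t_0 = -3/4; negate the roots.

With C = -3/4: the canonical form is 2F1(3/5, 1; 2; 1/2). Verdict: none (x = 1/2): each listed identity misses the multisets {3/5, 1} ; {2}.


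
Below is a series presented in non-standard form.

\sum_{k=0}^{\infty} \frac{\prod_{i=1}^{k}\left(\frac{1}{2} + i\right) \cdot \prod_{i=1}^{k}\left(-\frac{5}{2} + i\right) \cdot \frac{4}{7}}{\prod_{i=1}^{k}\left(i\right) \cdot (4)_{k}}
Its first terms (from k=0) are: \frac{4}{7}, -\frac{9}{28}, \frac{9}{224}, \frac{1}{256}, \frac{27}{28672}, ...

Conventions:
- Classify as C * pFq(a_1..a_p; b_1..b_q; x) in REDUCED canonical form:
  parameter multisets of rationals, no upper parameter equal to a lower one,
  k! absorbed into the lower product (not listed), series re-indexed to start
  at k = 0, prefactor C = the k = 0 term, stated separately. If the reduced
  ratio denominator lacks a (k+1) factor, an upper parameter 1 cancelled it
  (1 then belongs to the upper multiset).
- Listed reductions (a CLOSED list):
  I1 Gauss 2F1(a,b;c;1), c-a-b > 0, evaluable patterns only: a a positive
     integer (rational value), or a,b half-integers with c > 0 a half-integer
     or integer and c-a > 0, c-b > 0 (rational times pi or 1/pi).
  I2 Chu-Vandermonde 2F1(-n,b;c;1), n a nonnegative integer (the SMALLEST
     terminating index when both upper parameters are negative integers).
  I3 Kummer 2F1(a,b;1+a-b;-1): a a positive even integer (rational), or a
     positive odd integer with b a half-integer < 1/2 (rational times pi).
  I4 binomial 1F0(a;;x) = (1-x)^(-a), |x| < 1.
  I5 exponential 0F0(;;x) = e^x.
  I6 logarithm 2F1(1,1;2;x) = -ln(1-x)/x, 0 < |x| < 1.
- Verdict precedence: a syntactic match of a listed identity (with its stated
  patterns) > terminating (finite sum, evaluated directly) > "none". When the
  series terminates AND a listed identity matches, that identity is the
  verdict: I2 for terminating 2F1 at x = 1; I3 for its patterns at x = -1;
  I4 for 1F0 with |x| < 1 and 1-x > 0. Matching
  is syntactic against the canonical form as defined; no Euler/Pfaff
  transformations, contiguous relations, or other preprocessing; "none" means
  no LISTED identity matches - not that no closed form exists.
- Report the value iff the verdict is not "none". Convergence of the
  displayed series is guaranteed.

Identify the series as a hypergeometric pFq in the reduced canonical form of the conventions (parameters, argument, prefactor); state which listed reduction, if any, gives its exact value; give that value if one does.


Reduced: x = 1, 2F1, upper = {-\frac{3}{2}, \frac{3}{2}}, lower = {4}, C = \frac{4}{7}. Verdict: this is Gauss (I1, half-integer pattern) (x = 1; upper {-\frac{3}{2}, \frac{3}{2}} half-integers, c = 4 in the evaluable pattern). Hence: \frac{2048}{2205} / \pi.

Structural cue: t_0 = \frac{4}{7} here, and the running product (C = 4/7) telescopes to a rising factorial.
Adjacent-term ratio: r(k) = 1 * (k-\frac{3}{2}) (k+\frac{3}{2}) / [(k+4) (k+1)] - poly over poly, x = 1 from leading terms; C = \frac{4}{7} at k = 0.


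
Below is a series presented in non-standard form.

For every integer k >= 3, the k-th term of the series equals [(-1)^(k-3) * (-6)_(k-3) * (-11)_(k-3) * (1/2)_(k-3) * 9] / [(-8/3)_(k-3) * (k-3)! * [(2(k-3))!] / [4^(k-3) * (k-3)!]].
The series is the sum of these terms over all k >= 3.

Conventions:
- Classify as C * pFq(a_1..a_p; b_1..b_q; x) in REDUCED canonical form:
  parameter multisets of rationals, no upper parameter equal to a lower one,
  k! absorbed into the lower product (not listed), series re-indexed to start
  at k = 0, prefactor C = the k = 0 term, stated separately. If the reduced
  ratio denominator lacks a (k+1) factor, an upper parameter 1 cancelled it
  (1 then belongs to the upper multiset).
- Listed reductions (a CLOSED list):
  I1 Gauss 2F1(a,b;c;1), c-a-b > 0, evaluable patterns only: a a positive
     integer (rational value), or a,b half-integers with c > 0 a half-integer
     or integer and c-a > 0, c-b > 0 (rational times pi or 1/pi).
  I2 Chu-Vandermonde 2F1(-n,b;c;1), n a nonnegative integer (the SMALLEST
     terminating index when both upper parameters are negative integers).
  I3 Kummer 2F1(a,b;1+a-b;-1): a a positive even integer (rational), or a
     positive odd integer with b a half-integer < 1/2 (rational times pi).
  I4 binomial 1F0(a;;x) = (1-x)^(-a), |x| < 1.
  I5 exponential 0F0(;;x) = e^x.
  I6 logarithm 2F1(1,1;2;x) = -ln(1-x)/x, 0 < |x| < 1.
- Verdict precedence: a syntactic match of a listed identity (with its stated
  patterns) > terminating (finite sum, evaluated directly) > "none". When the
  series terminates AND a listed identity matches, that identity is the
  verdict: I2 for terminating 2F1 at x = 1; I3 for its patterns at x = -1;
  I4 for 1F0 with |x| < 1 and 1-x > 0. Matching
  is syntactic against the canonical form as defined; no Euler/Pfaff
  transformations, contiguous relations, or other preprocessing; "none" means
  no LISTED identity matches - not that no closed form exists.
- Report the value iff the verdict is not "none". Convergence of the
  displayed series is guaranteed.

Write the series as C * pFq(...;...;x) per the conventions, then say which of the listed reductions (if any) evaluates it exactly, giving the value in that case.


The series (x = -1) is 2F1: upper {-11, -6}, lower {-8/3}, prefactor 9. Verdict: terminating - no listed pattern fits, but -6 in the upper list cuts the series at k = 6; direct evaluation. Its exact value is 560457/2.

Structural cue: with t_0 = 9, the parameter 1/2 appears in both the upper and lower lists and cancels.
Ratio: r(k) = (-1) * (k-11) (k-6) / [(k-8/3) (k+1)] ; factor over Q: parameters, x = (-1), and C = 9.


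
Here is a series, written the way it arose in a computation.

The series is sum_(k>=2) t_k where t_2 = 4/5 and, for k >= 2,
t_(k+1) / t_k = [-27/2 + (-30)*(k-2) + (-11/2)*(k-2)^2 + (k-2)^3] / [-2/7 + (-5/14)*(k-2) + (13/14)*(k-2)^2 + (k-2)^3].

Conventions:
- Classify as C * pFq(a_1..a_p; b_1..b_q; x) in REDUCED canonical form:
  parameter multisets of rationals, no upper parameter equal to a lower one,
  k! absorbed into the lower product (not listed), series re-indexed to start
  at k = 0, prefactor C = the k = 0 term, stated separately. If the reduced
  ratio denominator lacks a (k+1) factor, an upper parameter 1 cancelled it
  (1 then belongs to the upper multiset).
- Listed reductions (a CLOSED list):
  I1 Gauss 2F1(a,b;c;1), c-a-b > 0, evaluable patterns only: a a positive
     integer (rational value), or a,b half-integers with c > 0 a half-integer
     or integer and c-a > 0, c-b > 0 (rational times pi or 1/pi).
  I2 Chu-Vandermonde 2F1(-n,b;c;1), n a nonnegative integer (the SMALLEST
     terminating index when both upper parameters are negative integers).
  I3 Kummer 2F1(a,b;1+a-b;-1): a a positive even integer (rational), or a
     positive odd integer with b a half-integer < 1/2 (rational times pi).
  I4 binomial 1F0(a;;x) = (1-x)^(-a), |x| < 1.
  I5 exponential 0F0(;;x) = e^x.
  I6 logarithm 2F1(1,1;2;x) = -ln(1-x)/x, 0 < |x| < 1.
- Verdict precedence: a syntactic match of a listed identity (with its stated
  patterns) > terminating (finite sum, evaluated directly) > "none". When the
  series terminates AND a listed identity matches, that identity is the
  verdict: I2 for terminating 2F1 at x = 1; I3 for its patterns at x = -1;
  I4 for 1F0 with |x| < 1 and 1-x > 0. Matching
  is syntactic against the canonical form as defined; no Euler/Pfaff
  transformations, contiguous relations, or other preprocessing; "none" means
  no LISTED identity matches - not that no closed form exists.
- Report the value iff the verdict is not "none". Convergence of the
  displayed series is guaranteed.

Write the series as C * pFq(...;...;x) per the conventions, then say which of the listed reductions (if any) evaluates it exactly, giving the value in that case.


Reduced: x = 1, 2F1, upper = {-9, 3}, lower = {-4/7}, C = 4/5. Verdict: Vandermonde's identity (I2) fires (terminating 2F1 at x = 1 with n = 9, b = 3, c = -4/7). Hence: -11/247.

Key step: with t_0 = 4/5, cancel k + 1/2 from the displayed ratio first; then C = 4/5.
Adjacent-term ratio: r(k) = 1 * (k-9) (k+3) / [(k-4/7) (k+1)] ; factor over Q: parameters, x = 1, and C = 4/5.
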